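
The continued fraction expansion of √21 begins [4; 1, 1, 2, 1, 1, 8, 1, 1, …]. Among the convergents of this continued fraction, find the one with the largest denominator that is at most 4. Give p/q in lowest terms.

List convergents until the denominator exceeds the bound:
a_0 = 4: 4/1  (≤ bound)
a_1 = 1: 5/1  (≤ bound)
a_2 = 1: 9/2  (≤ bound)
a_3 = 2: 23/5  (> 4, stop)

9/2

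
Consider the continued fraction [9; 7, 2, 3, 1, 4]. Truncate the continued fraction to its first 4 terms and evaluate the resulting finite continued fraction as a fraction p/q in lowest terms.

475/52

a_0 = 9: 9/1
a_1 = 7: 64/7
a_2 = 2: 137/15
a_3 = 3: 475/52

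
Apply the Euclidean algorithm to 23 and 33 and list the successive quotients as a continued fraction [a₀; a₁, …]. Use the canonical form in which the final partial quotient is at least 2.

[0; 1, 2, 3, 3]

23 ÷ 33 → quotient 0, remainder 23
33 ÷ 23 → quotient 1, remainder 10
23 ÷ 10 → quotient 2, remainder 3
10 ÷ 3 → quotient 3, remainder 1
3 ÷ 1 → quotient 3, remainder 0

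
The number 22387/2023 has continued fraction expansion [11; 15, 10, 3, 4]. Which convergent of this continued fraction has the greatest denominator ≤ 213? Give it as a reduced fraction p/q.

a_0 = 11: 11/1  (≤ bound)
a_1 = 15: 166/15  (≤ bound)
a_2 = 10: 1671/151  (≤ bound)
a_3 = 3: 5179/468  (> 213, stop)

1671/151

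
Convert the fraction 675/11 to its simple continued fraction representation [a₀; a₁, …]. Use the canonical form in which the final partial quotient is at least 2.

675 = 61·11 + 4, so a_0 = 61
11 = 2·4 + 3, so a_1 = 2
4 = 1·3 + 1, so a_2 = 1
3 = 3·1 + 0, so a_3 = 3

[61; 2, 1, 3]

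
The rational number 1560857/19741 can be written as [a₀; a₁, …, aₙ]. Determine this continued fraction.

Repeatedly divide and take the remainder:
1560857 ÷ 19741 → quotient 79, remainder 1318
19741 ÷ 1318 → quotient 14, remainder 1289
1318 ÷ 1289 → quotient 1, remainder 29
1289 ÷ 29 → quotient 44, remainder 13
29 ÷ 13 → quotient 2, remainder 3
13 ÷ 3 → quotient 4, remainder 1
3 ÷ 1 → quotient 3, remainder 0

[79; 14, 1, 44, 2, 4, 3]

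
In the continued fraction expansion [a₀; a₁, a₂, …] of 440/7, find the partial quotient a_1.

1

Apply division with remainder until the remainder is 0:
⌊440/7⌋ = 62, remainder 6
⌊7/6⌋ = 1, remainder 1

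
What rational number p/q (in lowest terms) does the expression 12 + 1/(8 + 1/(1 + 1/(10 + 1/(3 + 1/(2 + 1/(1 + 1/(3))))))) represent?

45118/3725

Work from the innermost term outward:
Start with 3.
1 + 1/(3/1) = 1 + 1/3 = 4/3
2 + 1/(4/3) = 2 + 3/4 = 11/4
3 + 1/(11/4) = 3 + 4/11 = 37/11
10 + 1/(37/11) = 10 + 11/37 = 381/37
1 + 1/(381/37) = 1 + 37/381 = 418/381
8 + 1/(418/381) = 8 + 381/418 = 3725/418
12 + 1/(3725/418) = 12 + 418/3725 = 45118/3725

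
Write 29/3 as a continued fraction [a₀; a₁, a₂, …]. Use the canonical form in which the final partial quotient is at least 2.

[9; 1, 2]

Run the Euclidean algorithm, recording each quotient:
29 = 9·3 + 2, so a_0 = 9
3 = 1·2 + 1, so a_1 = 1
2 = 2·1 + 0, so a_2 = 2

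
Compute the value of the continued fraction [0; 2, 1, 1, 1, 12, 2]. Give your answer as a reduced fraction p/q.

a_0 = 0: 0/1
a_1 = 2: 1/2
a_2 = 1: 1/3
a_3 = 1: 2/5
a_4 = 1: 3/8
a_5 = 12: 38/101
a_6 = 2: 79/210

79/210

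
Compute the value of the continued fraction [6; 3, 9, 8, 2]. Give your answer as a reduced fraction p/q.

Use the convergent recurrence hₖ = aₖ·hₖ₋₁ + hₖ₋₂ (and likewise for the denominators kₖ):
a_0 = 6: 6/1
a_1 = 3: 19/3
a_2 = 9: 177/28
a_3 = 8: 1435/227
a_4 = 2: 3047/482

3047/482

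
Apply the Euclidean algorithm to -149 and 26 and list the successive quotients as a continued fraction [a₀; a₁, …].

[-6; 3, 1, 2, 2]

Repeatedly divide and take the remainder:
-149 = -6·26 + 7, so a_0 = -6
26 = 3·7 + 5, so a_1 = 3
7 = 1·5 + 2, so a_2 = 1
5 = 2·2 + 1, so a_3 = 2
2 = 2·1 + 0, so a_4 = 2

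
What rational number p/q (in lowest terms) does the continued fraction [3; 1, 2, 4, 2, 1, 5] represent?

882/239

Start with 5.
1 + 1/(5/1) = 1 + 1/5 = 6/5
2 + 1/(6/5) = 2 + 5/6 = 17/6
4 + 1/(17/6) = 4 + 6/17 = 74/17
2 + 1/(74/17) = 2 + 17/74 = 165/74
1 + 1/(165/74) = 1 + 74/165 = 239/165
3 + 1/(239/165) = 3 + 165/239 = 882/239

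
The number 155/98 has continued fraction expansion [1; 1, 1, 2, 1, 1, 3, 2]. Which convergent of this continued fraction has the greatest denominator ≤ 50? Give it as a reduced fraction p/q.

68/43

a_0 = 1: 1/1  (≤ bound)
a_1 = 1: 2/1  (≤ bound)
a_2 = 1: 3/2  (≤ bound)
a_3 = 2: 8/5  (≤ bound)
a_4 = 1: 11/7  (≤ bound)
a_5 = 1: 19/12  (≤ bound)
a_6 = 3: 68/43  (≤ bound)
a_7 = 2: 155/98  (> 50, stop)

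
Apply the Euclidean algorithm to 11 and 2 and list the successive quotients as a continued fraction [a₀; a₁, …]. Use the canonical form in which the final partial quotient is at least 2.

Repeatedly divide and take the remainder:
⌊11/2⌋ = 5, remainder 1
⌊2/1⌋ = 2, remainder 0

[5; 2]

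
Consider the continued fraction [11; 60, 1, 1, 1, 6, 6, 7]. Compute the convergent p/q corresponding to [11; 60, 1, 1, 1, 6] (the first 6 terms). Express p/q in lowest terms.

Start with 6.
1 + 1/(6/1) = 1 + 1/6 = 7/6
1 + 1/(7/6) = 1 + 6/7 = 13/7
1 + 1/(13/7) = 1 + 7/13 = 20/13
60 + 1/(20/13) = 60 + 13/20 = 1213/20
11 + 1/(1213/20) = 11 + 20/1213 = 13363/1213

13363/1213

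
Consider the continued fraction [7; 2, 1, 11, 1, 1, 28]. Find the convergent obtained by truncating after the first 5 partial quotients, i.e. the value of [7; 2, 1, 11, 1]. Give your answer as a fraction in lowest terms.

279/38

Start with 1.
11 + 1/(1/1) = 11 + 1/1 = 12/1
1 + 1/(12/1) = 1 + 1/12 = 13/12
2 + 1/(13/12) = 2 + 12/13 = 38/13
7 + 1/(38/13) = 7 + 13/38 = 279/38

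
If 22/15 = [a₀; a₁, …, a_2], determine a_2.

7

Run the Euclidean algorithm, recording each quotient:
22 = 1·15 + 7, so a_0 = 1
15 = 2·7 + 1, so a_1 = 2
7 = 7·1 + 0, so a_2 = 7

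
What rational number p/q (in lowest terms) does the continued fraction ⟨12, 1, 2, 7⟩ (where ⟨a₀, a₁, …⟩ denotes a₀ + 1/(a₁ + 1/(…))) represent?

Compute successive convergents:
a_0 = 12: 12/1
a_1 = 1: 13/1
a_2 = 2: 38/3
a_3 = 7: 279/22

279/22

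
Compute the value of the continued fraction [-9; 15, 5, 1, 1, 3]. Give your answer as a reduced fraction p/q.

Starting at the tail and folding back:
Start with 3.
1 + 1/(3/1) = 1 + 1/3 = 4/3
1 + 1/(4/3) = 1 + 3/4 = 7/4
5 + 1/(7/4) = 5 + 4/7 = 39/7
15 + 1/(39/7) = 15 + 7/39 = 592/39
-9 + 1/(592/39) = -9 + 39/592 = -5289/592

-5289/592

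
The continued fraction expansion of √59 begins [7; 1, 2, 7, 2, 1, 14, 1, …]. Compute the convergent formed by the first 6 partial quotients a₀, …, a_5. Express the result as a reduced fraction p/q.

530/69

Build up convergents one term at a time:
a_0 = 7: 7/1
a_1 = 1: 8/1
a_2 = 2: 23/3
a_3 = 7: 169/22
a_4 = 2: 361/47
a_5 = 1: 530/69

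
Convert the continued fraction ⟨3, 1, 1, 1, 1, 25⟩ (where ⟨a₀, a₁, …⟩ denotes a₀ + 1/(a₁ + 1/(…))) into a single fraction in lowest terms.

a_0 = 3: 3/1
a_1 = 1: 4/1
a_2 = 1: 7/2
a_3 = 1: 11/3
a_4 = 1: 18/5
a_5 = 25: 461/128

461/128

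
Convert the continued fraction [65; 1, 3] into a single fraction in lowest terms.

Use the convergent recurrence hₖ = aₖ·hₖ₋₁ + hₖ₋₂ (and likewise for the denominators kₖ):
a_0 = 65: 65/1
a_1 = 1: 66/1
a_2 = 3: 263/4

263/4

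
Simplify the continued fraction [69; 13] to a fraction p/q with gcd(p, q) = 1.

898/13

Compute successive convergents:
a_0 = 69: 69/1
a_1 = 13: 898/13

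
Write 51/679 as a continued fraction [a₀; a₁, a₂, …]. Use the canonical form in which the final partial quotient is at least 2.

[0; 13, 3, 5, 3]

Run the Euclidean algorithm, recording each quotient:
51 ÷ 679 → quotient 0, remainder 51
679 ÷ 51 → quotient 13, remainder 16
51 ÷ 16 → quotient 3, remainder 3
16 ÷ 3 → quotient 5, remainder 1
3 ÷ 1 → quotient 3, remainder 0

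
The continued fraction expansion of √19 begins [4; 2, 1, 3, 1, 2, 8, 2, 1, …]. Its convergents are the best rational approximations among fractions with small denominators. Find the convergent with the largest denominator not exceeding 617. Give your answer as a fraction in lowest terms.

1421/326

List convergents until the denominator exceeds the bound:
a_0 = 4: 4/1  (≤ bound)
a_1 = 2: 9/2  (≤ bound)
a_2 = 1: 13/3  (≤ bound)
a_3 = 3: 48/11  (≤ bound)
a_4 = 1: 61/14  (≤ bound)
a_5 = 2: 170/39  (≤ bound)
a_6 = 8: 1421/326  (≤ bound)
a_7 = 2: 3012/691  (> 617, stop)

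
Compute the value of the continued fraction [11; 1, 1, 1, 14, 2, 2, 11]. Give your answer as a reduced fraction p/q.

Start with 11.
2 + 1/(11/1) = 2 + 1/11 = 23/11
2 + 1/(23/11) = 2 + 11/23 = 57/23
14 + 1/(57/23) = 14 + 23/57 = 821/57
1 + 1/(821/57) = 1 + 57/821 = 878/821
1 + 1/(878/821) = 1 + 821/878 = 1699/878
1 + 1/(1699/878) = 1 + 878/1699 = 2577/1699
11 + 1/(2577/1699) = 11 + 1699/2577 = 30046/2577

30046/2577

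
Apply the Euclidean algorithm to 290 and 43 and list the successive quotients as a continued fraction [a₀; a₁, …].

290 = 6·43 + 32, so a_0 = 6
43 = 1·32 + 11, so a_1 = 1
32 = 2·11 + 10, so a_2 = 2
11 = 1·10 + 1, so a_3 = 1
10 = 10·1 + 0, so a_4 = 10

[6; 1, 2, 1, 10]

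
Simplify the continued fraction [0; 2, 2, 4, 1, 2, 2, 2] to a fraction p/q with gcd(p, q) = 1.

Work from the innermost term outward:
Start with 2.
2 + 1/(2/1) = 2 + 1/2 = 5/2
2 + 1/(5/2) = 2 + 2/5 = 12/5
1 + 1/(12/5) = 1 + 5/12 = 17/12
4 + 1/(17/12) = 4 + 12/17 = 80/17
2 + 1/(80/17) = 2 + 17/80 = 177/80
2 + 1/(177/80) = 2 + 80/177 = 434/177
0 + 1/(434/177) = 0 + 177/434 = 177/434

177/434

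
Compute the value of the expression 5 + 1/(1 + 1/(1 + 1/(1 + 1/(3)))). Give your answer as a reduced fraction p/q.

a_0 = 5: 5/1
a_1 = 1: 6/1
a_2 = 1: 11/2
a_3 = 1: 17/3
a_4 = 3: 62/11

62/11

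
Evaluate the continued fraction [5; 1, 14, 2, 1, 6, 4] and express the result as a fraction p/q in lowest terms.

Build up convergents one term at a time:
a_0 = 5: 5/1
a_1 = 1: 6/1
a_2 = 14: 89/15
a_3 = 2: 184/31
a_4 = 1: 273/46
a_5 = 6: 1822/307
a_6 = 4: 7561/1274

7561/1274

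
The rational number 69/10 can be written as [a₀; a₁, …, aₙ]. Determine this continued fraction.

69 ÷ 10 → quotient 6, remainder 9
10 ÷ 9 → quotient 1, remainder 1
9 ÷ 1 → quotient 9, remainder 0

[6; 1, 9]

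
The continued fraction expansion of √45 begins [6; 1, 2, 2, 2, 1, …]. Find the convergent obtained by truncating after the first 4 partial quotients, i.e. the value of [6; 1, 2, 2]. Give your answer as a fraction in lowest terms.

Start with 2.
2 + 1/(2/1) = 2 + 1/2 = 5/2
1 + 1/(5/2) = 1 + 2/5 = 7/5
6 + 1/(7/5) = 6 + 5/7 = 47/7

47/7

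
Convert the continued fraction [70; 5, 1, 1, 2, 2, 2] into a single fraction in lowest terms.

11369/162

Collapse the nested fraction from the inside out:
Start with 2.
2 + 1/(2/1) = 2 + 1/2 = 5/2
2 + 1/(5/2) = 2 + 2/5 = 12/5
1 + 1/(12/5) = 1 + 5/12 = 17/12
1 + 1/(17/12) = 1 + 12/17 = 29/17
5 + 1/(29/17) = 5 + 17/29 = 162/29
70 + 1/(162/29) = 70 + 29/162 = 11369/162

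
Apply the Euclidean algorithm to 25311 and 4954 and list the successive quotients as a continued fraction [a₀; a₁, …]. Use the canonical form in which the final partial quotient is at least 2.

[5; 9, 6, 2, 1, 2, 1, 7]

Apply division with remainder until the remainder is 0:
25311 = 5·4954 + 541, so a_0 = 5
4954 = 9·541 + 85, so a_1 = 9
541 = 6·85 + 31, so a_2 = 6
85 = 2·31 + 23, so a_3 = 2
31 = 1·23 + 8, so a_4 = 1
23 = 2·8 + 7, so a_5 = 2
8 = 1·7 + 1, so a_6 = 1
7 = 7·1 + 0, so a_7 = 7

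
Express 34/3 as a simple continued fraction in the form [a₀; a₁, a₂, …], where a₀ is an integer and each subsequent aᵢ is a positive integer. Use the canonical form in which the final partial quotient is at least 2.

Repeatedly divide and take the remainder:
34 = 11·3 + 1, so a_0 = 11
3 = 3·1 + 0, so a_1 = 3

[11; 3]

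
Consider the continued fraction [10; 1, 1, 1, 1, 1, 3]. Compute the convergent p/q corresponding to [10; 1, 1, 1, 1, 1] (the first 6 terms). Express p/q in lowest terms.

85/8

Start with 1.
1 + 1/(1/1) = 1 + 1/1 = 2/1
1 + 1/(2/1) = 1 + 1/2 = 3/2
1 + 1/(3/2) = 1 + 2/3 = 5/3
1 + 1/(5/3) = 1 + 3/5 = 8/5
10 + 1/(8/5) = 10 + 5/8 = 85/8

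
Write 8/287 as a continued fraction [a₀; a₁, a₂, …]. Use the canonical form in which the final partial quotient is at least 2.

[0; 35, 1, 7]

8 ÷ 287 → quotient 0, remainder 8
287 ÷ 8 → quotient 35, remainder 7
8 ÷ 7 → quotient 1, remainder 1
7 ÷ 1 → quotient 7, remainder 0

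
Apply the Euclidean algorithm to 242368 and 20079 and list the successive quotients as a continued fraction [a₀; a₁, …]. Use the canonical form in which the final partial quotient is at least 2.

[12; 14, 7, 7, 2, 1, 2, 3]

Run the Euclidean algorithm, recording each quotient:
⌊242368/20079⌋ = 12, remainder 1420
⌊20079/1420⌋ = 14, remainder 199
⌊1420/199⌋ = 7, remainder 27
⌊199/27⌋ = 7, remainder 10
⌊27/10⌋ = 2, remainder 7
⌊10/7⌋ = 1, remainder 3
⌊7/3⌋ = 2, remainder 1
⌊3/1⌋ = 3, remainder 0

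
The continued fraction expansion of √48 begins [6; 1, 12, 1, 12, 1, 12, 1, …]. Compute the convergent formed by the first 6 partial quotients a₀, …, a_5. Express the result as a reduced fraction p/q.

1351/195

Use the convergent recurrence hₖ = aₖ·hₖ₋₁ + hₖ₋₂ (and likewise for the denominators kₖ):
a_0 = 6: 6/1
a_1 = 1: 7/1
a_2 = 12: 90/13
a_3 = 1: 97/14
a_4 = 12: 1254/181
a_5 = 1: 1351/195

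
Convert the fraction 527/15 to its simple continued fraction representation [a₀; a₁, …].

⌊527/15⌋ = 35, remainder 2
⌊15/2⌋ = 7, remainder 1
⌊2/1⌋ = 2, remainder 0

[35; 7, 2]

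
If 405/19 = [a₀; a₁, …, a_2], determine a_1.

3

405 ÷ 19 → quotient 21, remainder 6
19 ÷ 6 → quotient 3, remainder 1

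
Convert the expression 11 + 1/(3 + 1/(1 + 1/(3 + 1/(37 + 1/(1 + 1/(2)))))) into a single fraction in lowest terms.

19232/1707

Start with 2.
1 + 1/(2/1) = 1 + 1/2 = 3/2
37 + 1/(3/2) = 37 + 2/3 = 113/3
3 + 1/(113/3) = 3 + 3/113 = 342/113
1 + 1/(342/113) = 1 + 113/342 = 455/342
3 + 1/(455/342) = 3 + 342/455 = 1707/455
11 + 1/(1707/455) = 11 + 455/1707 = 19232/1707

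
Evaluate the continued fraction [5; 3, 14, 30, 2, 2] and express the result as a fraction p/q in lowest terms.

34888/6551

Build up convergents one term at a time:
a_0 = 5: 5/1
a_1 = 3: 16/3
a_2 = 14: 229/43
a_3 = 30: 6886/1293
a_4 = 2: 14001/2629
a_5 = 2: 34888/6551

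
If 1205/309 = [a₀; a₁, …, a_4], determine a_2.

⌊1205/309⌋ = 3, remainder 278
⌊309/278⌋ = 1, remainder 31
⌊278/31⌋ = 8, remainder 30

8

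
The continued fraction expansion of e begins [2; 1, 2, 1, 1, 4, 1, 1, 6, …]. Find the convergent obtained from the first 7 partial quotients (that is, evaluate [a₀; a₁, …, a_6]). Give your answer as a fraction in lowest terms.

a_0 = 2: 2/1
a_1 = 1: 3/1
a_2 = 2: 8/3
a_3 = 1: 11/4
a_4 = 1: 19/7
a_5 = 4: 87/32
a_6 = 1: 106/39

106/39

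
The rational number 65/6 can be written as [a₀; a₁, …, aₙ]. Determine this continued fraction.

⌊65/6⌋ = 10, remainder 5
⌊6/5⌋ = 1, remainder 1
⌊5/1⌋ = 5, remainder 0

[10; 1, 5]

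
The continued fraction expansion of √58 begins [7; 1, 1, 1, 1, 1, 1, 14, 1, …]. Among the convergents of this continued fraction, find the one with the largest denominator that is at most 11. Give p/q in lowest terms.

a_0 = 7: 7/1  (≤ bound)
a_1 = 1: 8/1  (≤ bound)
a_2 = 1: 15/2  (≤ bound)
a_3 = 1: 23/3  (≤ bound)
a_4 = 1: 38/5  (≤ bound)
a_5 = 1: 61/8  (≤ bound)
a_6 = 1: 99/13  (> 11, stop)

61/8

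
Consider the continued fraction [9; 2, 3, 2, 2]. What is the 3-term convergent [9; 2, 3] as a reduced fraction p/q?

66/7

Build up convergents one term at a time:
a_0 = 9: 9/1
a_1 = 2: 19/2
a_2 = 3: 66/7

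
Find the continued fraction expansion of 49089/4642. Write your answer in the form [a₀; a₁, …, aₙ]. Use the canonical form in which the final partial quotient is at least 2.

49089 = 10·4642 + 2669, so a_0 = 10
4642 = 1·2669 + 1973, so a_1 = 1
2669 = 1·1973 + 696, so a_2 = 1
1973 = 2·696 + 581, so a_3 = 2
696 = 1·581 + 115, so a_4 = 1
581 = 5·115 + 6, so a_5 = 5
115 = 19·6 + 1, so a_6 = 19
6 = 6·1 + 0, so a_7 = 6

[10; 1, 1, 2, 1, 5, 19, 6]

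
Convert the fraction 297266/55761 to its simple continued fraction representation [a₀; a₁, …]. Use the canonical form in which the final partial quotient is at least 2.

[5; 3, 48, 1, 5, 5, 12]

Run the Euclidean algorithm, recording each quotient:
⌊297266/55761⌋ = 5, remainder 18461
⌊55761/18461⌋ = 3, remainder 378
⌊18461/378⌋ = 48, remainder 317
⌊378/317⌋ = 1, remainder 61
⌊317/61⌋ = 5, remainder 12
⌊61/12⌋ = 5, remainder 1
⌊12/1⌋ = 12, remainder 0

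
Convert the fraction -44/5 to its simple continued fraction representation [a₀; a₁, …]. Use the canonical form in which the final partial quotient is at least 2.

[-9; 5]

⌊-44/5⌋ = -9, remainder 1
⌊5/1⌋ = 5, remainder 0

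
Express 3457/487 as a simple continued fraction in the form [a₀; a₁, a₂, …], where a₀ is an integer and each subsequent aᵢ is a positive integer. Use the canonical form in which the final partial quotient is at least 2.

[7; 10, 6, 1, 6]

3457 = 7·487 + 48, so a_0 = 7
487 = 10·48 + 7, so a_1 = 10
48 = 6·7 + 6, so a_2 = 6
7 = 1·6 + 1, so a_3 = 1
6 = 6·1 + 0, so a_4 = 6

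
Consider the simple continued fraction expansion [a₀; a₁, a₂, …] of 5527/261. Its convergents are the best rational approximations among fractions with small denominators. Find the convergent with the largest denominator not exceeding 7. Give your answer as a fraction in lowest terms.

127/6

a_0 = 21: 21/1  (≤ bound)
a_1 = 5: 106/5  (≤ bound)
a_2 = 1: 127/6  (≤ bound)
a_3 = 2: 360/17  (> 7, stop)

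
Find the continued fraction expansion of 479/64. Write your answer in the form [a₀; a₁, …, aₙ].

479 = 7·64 + 31, so a_0 = 7
64 = 2·31 + 2, so a_1 = 2
31 = 15·2 + 1, so a_2 = 15
2 = 2·1 + 0, so a_3 = 2

[7; 2, 15, 2]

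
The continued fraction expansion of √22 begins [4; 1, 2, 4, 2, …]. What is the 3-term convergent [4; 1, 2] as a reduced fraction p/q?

a_0 = 4: 4/1
a_1 = 1: 5/1
a_2 = 2: 14/3

14/3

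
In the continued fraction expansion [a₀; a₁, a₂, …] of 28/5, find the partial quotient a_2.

⌊28/5⌋ = 5, remainder 3
⌊5/3⌋ = 1, remainder 2
⌊3/2⌋ = 1, remainder 1

1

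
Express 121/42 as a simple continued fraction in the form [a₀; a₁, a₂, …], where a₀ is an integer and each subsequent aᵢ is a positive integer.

121 ÷ 42 → quotient 2, remainder 37
42 ÷ 37 → quotient 1, remainder 5
37 ÷ 5 → quotient 7, remainder 2
5 ÷ 2 → quotient 2, remainder 1
2 ÷ 1 → quotient 2, remainder 0

[2; 1, 7, 2, 2]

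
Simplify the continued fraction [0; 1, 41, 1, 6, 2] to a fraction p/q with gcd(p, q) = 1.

Use the convergent recurrence hₖ = aₖ·hₖ₋₁ + hₖ₋₂ (and likewise for the denominators kₖ):
a_0 = 0: 0/1
a_1 = 1: 1/1
a_2 = 41: 41/42
a_3 = 1: 42/43
a_4 = 6: 293/300
a_5 = 2: 628/643

628/643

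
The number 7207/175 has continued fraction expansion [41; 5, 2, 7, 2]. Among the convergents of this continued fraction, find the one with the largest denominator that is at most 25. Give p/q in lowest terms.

List convergents until the denominator exceeds the bound:
a_0 = 41: 41/1  (≤ bound)
a_1 = 5: 206/5  (≤ bound)
a_2 = 2: 453/11  (≤ bound)
a_3 = 7: 3377/82  (> 25, stop)

453/11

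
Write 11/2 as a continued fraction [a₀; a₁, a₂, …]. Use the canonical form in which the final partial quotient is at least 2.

[5; 2]

Repeatedly divide and take the remainder:
⌊11/2⌋ = 5, remainder 1
⌊2/1⌋ = 2, remainder 0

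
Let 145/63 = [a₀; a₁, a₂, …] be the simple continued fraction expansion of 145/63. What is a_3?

Repeatedly divide and take the remainder:
145 = 2·63 + 19, so a_0 = 2
63 = 3·19 + 6, so a_1 = 3
19 = 3·6 + 1, so a_2 = 3
6 = 6·1 + 0, so a_3 = 6

6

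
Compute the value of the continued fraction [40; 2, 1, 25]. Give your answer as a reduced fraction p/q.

Collapse the nested fraction from the inside out:
Start with 25.
1 + 1/(25/1) = 1 + 1/25 = 26/25
2 + 1/(26/25) = 2 + 25/26 = 77/26
40 + 1/(77/26) = 40 + 26/77 = 3106/77

3106/77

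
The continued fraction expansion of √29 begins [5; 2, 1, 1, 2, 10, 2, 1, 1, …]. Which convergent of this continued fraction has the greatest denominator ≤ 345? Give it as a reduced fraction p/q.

1524/283

a_0 = 5: 5/1  (≤ bound)
a_1 = 2: 11/2  (≤ bound)
a_2 = 1: 16/3  (≤ bound)
a_3 = 1: 27/5  (≤ bound)
a_4 = 2: 70/13  (≤ bound)
a_5 = 10: 727/135  (≤ bound)
a_6 = 2: 1524/283  (≤ bound)
a_7 = 1: 2251/418  (> 345, stop)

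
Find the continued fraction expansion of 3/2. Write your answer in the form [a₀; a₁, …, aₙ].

[1; 2]

3 = 1·2 + 1, so a_0 = 1
2 = 2·1 + 0, so a_1 = 2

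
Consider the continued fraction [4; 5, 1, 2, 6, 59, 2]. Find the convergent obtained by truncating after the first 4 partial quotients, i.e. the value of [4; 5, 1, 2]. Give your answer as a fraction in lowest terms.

Collapse the nested fraction from the inside out:
Start with 2.
1 + 1/(2/1) = 1 + 1/2 = 3/2
5 + 1/(3/2) = 5 + 2/3 = 17/3
4 + 1/(17/3) = 4 + 3/17 = 71/17

71/17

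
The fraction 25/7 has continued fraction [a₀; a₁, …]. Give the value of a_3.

25 = 3·7 + 4, so a_0 = 3
7 = 1·4 + 3, so a_1 = 1
4 = 1·3 + 1, so a_2 = 1
3 = 3·1 + 0, so a_3 = 3

3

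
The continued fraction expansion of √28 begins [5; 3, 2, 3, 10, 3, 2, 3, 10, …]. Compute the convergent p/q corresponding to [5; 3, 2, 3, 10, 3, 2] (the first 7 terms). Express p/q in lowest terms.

9403/1777

a_0 = 5: 5/1
a_1 = 3: 16/3
a_2 = 2: 37/7
a_3 = 3: 127/24
a_4 = 10: 1307/247
a_5 = 3: 4048/765
a_6 = 2: 9403/1777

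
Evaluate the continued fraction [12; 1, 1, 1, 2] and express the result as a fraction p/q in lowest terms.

101/8

a_0 = 12: 12/1
a_1 = 1: 13/1
a_2 = 1: 25/2
a_3 = 1: 38/3
a_4 = 2: 101/8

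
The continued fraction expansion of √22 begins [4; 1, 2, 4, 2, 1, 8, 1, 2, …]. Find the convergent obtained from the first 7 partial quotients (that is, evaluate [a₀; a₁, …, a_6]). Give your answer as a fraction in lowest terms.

Start with 8.
1 + 1/(8/1) = 1 + 1/8 = 9/8
2 + 1/(9/8) = 2 + 8/9 = 26/9
4 + 1/(26/9) = 4 + 9/26 = 113/26
2 + 1/(113/26) = 2 + 26/113 = 252/113
1 + 1/(252/113) = 1 + 113/252 = 365/252
4 + 1/(365/252) = 4 + 252/365 = 1712/365

1712/365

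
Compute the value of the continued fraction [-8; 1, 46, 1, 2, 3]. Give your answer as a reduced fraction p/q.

Collapse the nested fraction from the inside out:
Start with 3.
2 + 1/(3/1) = 2 + 1/3 = 7/3
1 + 1/(7/3) = 1 + 3/7 = 10/7
46 + 1/(10/7) = 46 + 7/10 = 467/10
1 + 1/(467/10) = 1 + 10/467 = 477/467
-8 + 1/(477/467) = -8 + 467/477 = -3349/477

-3349/477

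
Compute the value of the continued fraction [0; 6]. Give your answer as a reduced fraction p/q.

Start with 6.
0 + 1/(6/1) = 0 + 1/6 = 1/6

1/6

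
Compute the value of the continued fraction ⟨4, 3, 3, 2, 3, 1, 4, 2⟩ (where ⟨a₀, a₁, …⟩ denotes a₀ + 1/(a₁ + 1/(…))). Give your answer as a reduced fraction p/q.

4631/1076

Starting at the tail and folding back:
Start with 2.
4 + 1/(2/1) = 4 + 1/2 = 9/2
1 + 1/(9/2) = 1 + 2/9 = 11/9
3 + 1/(11/9) = 3 + 9/11 = 42/11
2 + 1/(42/11) = 2 + 11/42 = 95/42
3 + 1/(95/42) = 3 + 42/95 = 327/95
3 + 1/(327/95) = 3 + 95/327 = 1076/327
4 + 1/(1076/327) = 4 + 327/1076 = 4631/1076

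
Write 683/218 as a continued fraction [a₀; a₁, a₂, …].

[3; 7, 1, 1, 14]

Run the Euclidean algorithm, recording each quotient:
683 = 3·218 + 29, so a_0 = 3
218 = 7·29 + 15, so a_1 = 7
29 = 1·15 + 14, so a_2 = 1
15 = 1·14 + 1, so a_3 = 1
14 = 14·1 + 0, so a_4 = 14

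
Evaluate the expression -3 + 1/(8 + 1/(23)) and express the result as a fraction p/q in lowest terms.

-532/185

a_0 = -3: -3/1
a_1 = 8: -23/8
a_2 = 23: -532/185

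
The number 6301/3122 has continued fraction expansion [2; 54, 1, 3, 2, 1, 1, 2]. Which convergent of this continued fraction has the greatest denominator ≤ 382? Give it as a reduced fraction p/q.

442/219

List convergents until the denominator exceeds the bound:
a_0 = 2: 2/1  (≤ bound)
a_1 = 54: 109/54  (≤ bound)
a_2 = 1: 111/55  (≤ bound)
a_3 = 3: 442/219  (≤ bound)
a_4 = 2: 995/493  (> 382, stop)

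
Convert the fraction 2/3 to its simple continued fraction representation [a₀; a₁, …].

[0; 1, 2]

Apply division with remainder until the remainder is 0:
2 ÷ 3 → quotient 0, remainder 2
3 ÷ 2 → quotient 1, remainder 1
2 ÷ 1 → quotient 2, remainder 0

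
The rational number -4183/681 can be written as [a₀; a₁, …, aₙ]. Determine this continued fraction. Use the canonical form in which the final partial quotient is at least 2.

[-7; 1, 6, 48, 2]

-4183 ÷ 681 → quotient -7, remainder 584
681 ÷ 584 → quotient 1, remainder 97
584 ÷ 97 → quotient 6, remainder 2
97 ÷ 2 → quotient 48, remainder 1
2 ÷ 1 → quotient 2, remainder 0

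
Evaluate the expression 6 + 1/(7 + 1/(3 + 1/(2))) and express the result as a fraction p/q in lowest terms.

313/51

Use the convergent recurrence hₖ = aₖ·hₖ₋₁ + hₖ₋₂ (and likewise for the denominators kₖ):
a_0 = 6: 6/1
a_1 = 7: 43/7
a_2 = 3: 135/22
a_3 = 2: 313/51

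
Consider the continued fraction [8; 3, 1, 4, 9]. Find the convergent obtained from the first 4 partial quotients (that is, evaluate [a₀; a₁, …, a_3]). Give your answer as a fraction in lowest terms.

157/19

a_0 = 8: 8/1
a_1 = 3: 25/3
a_2 = 1: 33/4
a_3 = 4: 157/19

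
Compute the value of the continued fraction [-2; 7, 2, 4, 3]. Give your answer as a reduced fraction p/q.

-403/216

Compute successive convergents:
a_0 = -2: -2/1
a_1 = 7: -13/7
a_2 = 2: -28/15
a_3 = 4: -125/67
a_4 = 3: -403/216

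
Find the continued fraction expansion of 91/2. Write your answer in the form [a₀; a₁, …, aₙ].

[45; 2]

⌊91/2⌋ = 45, remainder 1
⌊2/1⌋ = 2, remainder 0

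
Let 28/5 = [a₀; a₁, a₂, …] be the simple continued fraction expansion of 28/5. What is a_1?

28 ÷ 5 → quotient 5, remainder 3
5 ÷ 3 → quotient 1, remainder 2

1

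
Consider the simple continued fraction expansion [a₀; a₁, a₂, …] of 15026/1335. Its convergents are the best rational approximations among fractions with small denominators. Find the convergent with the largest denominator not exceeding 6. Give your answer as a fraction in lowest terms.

45/4

a_0 = 11: 11/1  (≤ bound)
a_1 = 3: 34/3  (≤ bound)
a_2 = 1: 45/4  (≤ bound)
a_3 = 10: 484/43  (> 6, stop)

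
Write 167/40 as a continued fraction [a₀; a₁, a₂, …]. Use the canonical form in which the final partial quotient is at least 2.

[4; 5, 1, 2, 2]

167 ÷ 40 → quotient 4, remainder 7
40 ÷ 7 → quotient 5, remainder 5
7 ÷ 5 → quotient 1, remainder 2
5 ÷ 2 → quotient 2, remainder 1
2 ÷ 1 → quotient 2, remainder 0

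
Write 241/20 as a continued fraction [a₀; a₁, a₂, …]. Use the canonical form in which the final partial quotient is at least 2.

[12; 20]

Repeatedly divide and take the remainder:
241 = 12·20 + 1, so a_0 = 12
20 = 20·1 + 0, so a_1 = 20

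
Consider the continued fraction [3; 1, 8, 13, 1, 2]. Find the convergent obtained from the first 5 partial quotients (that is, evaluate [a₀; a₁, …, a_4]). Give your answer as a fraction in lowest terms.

494/127

a_0 = 3: 3/1
a_1 = 1: 4/1
a_2 = 8: 35/9
a_3 = 13: 459/118
a_4 = 1: 494/127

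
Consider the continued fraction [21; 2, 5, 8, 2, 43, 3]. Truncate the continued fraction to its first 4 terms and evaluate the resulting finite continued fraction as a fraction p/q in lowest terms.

1931/90

Collapse the nested fraction from the inside out:
Start with 8.
5 + 1/(8/1) = 5 + 1/8 = 41/8
2 + 1/(41/8) = 2 + 8/41 = 90/41
21 + 1/(90/41) = 21 + 41/90 = 1931/90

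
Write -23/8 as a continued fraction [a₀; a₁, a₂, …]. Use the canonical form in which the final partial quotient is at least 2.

[-3; 8]

-23 ÷ 8 → quotient -3, remainder 1
8 ÷ 1 → quotient 8, remainder 0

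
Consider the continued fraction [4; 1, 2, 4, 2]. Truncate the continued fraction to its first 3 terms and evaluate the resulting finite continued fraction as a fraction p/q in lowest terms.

Build up convergents one term at a time:
a_0 = 4: 4/1
a_1 = 1: 5/1
a_2 = 2: 14/3

14/3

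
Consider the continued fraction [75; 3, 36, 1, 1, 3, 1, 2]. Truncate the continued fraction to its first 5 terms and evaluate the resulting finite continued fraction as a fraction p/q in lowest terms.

a_0 = 75: 75/1
a_1 = 3: 226/3
a_2 = 36: 8211/109
a_3 = 1: 8437/112
a_4 = 1: 16648/221

16648/221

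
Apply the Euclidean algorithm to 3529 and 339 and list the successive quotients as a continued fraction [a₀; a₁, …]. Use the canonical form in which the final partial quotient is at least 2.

3529 ÷ 339 → quotient 10, remainder 139
339 ÷ 139 → quotient 2, remainder 61
139 ÷ 61 → quotient 2, remainder 17
61 ÷ 17 → quotient 3, remainder 10
17 ÷ 10 → quotient 1, remainder 7
10 ÷ 7 → quotient 1, remainder 3
7 ÷ 3 → quotient 2, remainder 1
3 ÷ 1 → quotient 3, remainder 0

[10; 2, 2, 3, 1, 1, 2, 3]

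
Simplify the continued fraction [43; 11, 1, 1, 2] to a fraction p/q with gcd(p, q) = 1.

2499/58

a_0 = 43: 43/1
a_1 = 11: 474/11
a_2 = 1: 517/12
a_3 = 1: 991/23
a_4 = 2: 2499/58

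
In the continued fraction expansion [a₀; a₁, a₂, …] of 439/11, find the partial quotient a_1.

1

439 ÷ 11 → quotient 39, remainder 10
11 ÷ 10 → quotient 1, remainder 1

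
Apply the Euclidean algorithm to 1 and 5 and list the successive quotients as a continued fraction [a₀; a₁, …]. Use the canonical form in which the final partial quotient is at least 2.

1 ÷ 5 → quotient 0, remainder 1
5 ÷ 1 → quotient 5, remainder 0

[0; 5]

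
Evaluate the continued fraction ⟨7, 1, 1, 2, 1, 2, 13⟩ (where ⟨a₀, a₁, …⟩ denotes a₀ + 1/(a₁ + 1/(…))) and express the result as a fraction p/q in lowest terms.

1925/254

Compute successive convergents:
a_0 = 7: 7/1
a_1 = 1: 8/1
a_2 = 1: 15/2
a_3 = 2: 38/5
a_4 = 1: 53/7
a_5 = 2: 144/19
a_6 = 13: 1925/254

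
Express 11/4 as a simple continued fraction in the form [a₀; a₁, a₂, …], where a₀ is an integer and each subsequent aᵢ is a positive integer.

11 ÷ 4 → quotient 2, remainder 3
4 ÷ 3 → quotient 1, remainder 1
3 ÷ 1 → quotient 3, remainder 0

[2; 1, 3]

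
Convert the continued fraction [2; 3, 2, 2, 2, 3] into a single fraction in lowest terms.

321/140

Use the convergent recurrence hₖ = aₖ·hₖ₋₁ + hₖ₋₂ (and likewise for the denominators kₖ):
a_0 = 2: 2/1
a_1 = 3: 7/3
a_2 = 2: 16/7
a_3 = 2: 39/17
a_4 = 2: 94/41
a_5 = 3: 321/140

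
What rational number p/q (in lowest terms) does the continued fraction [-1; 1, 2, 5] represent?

a_0 = -1: -1/1
a_1 = 1: 0/1
a_2 = 2: -1/3
a_3 = 5: -5/16

-5/16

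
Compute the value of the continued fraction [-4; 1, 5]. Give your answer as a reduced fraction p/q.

-19/6

Start with 5.
1 + 1/(5/1) = 1 + 1/5 = 6/5
-4 + 1/(6/5) = -4 + 5/6 = -19/6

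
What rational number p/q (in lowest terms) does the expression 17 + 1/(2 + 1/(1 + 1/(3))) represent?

191/11

a_0 = 17: 17/1
a_1 = 2: 35/2
a_2 = 1: 52/3
a_3 = 3: 191/11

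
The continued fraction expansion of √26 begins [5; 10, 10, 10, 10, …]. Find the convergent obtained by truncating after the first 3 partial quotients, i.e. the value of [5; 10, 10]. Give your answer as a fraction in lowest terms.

515/101

Compute successive convergents:
a_0 = 5: 5/1
a_1 = 10: 51/10
a_2 = 10: 515/101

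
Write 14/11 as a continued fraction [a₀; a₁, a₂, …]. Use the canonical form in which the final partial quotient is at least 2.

Repeatedly divide and take the remainder:
⌊14/11⌋ = 1, remainder 3
⌊11/3⌋ = 3, remainder 2
⌊3/2⌋ = 1, remainder 1
⌊2/1⌋ = 2, remainder 0

[1; 3, 1, 2]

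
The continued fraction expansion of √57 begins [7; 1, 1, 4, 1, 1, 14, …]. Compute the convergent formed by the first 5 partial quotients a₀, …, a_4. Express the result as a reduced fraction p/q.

Build up convergents one term at a time:
a_0 = 7: 7/1
a_1 = 1: 8/1
a_2 = 1: 15/2
a_3 = 4: 68/9
a_4 = 1: 83/11

83/11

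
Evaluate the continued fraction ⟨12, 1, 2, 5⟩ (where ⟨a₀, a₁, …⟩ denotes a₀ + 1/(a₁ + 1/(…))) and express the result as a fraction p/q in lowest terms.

203/16

Start with 5.
2 + 1/(5/1) = 2 + 1/5 = 11/5
1 + 1/(11/5) = 1 + 5/11 = 16/11
12 + 1/(16/11) = 12 + 11/16 = 203/16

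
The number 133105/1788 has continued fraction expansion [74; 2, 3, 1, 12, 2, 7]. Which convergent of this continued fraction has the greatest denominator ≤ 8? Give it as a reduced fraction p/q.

521/7

List convergents until the denominator exceeds the bound:
a_0 = 74: 74/1  (≤ bound)
a_1 = 2: 149/2  (≤ bound)
a_2 = 3: 521/7  (≤ bound)
a_3 = 1: 670/9  (> 8, stop)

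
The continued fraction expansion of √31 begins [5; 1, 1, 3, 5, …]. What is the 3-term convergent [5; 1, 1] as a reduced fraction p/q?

11/2

Start with 1.
1 + 1/(1/1) = 1 + 1/1 = 2/1
5 + 1/(2/1) = 5 + 1/2 = 11/2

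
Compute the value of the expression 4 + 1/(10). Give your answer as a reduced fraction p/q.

41/10

Work from the innermost term outward:
Start with 10.
4 + 1/(10/1) = 4 + 1/10 = 41/10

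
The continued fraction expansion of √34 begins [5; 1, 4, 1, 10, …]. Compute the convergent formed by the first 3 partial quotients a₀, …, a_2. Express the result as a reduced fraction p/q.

29/5

Start with 4.
1 + 1/(4/1) = 1 + 1/4 = 5/4
5 + 1/(5/4) = 5 + 4/5 = 29/5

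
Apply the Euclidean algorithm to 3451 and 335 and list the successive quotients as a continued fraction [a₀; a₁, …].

3451 = 10·335 + 101, so a_0 = 10
335 = 3·101 + 32, so a_1 = 3
101 = 3·32 + 5, so a_2 = 3
32 = 6·5 + 2, so a_3 = 6
5 = 2·2 + 1, so a_4 = 2
2 = 2·1 + 0, so a_5 = 2

[10; 3, 3, 6, 2, 2]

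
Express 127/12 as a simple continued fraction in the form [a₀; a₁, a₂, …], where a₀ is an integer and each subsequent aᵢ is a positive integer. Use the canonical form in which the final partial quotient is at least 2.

Apply division with remainder until the remainder is 0:
127 = 10·12 + 7, so a_0 = 10
12 = 1·7 + 5, so a_1 = 1
7 = 1·5 + 2, so a_2 = 1
5 = 2·2 + 1, so a_3 = 2
2 = 2·1 + 0, so a_4 = 2

[10; 1, 1, 2, 2]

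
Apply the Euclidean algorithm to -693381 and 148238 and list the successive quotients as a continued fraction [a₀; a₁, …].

Repeatedly divide and take the remainder:
-693381 = -5·148238 + 47809, so a_0 = -5
148238 = 3·47809 + 4811, so a_1 = 3
47809 = 9·4811 + 4510, so a_2 = 9
4811 = 1·4510 + 301, so a_3 = 1
4510 = 14·301 + 296, so a_4 = 14
301 = 1·296 + 5, so a_5 = 1
296 = 59·5 + 1, so a_6 = 59
5 = 5·1 + 0, so a_7 = 5

[-5; 3, 9, 1, 14, 1, 59, 5]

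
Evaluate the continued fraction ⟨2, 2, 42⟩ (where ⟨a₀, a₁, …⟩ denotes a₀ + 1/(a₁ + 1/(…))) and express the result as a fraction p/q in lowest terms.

a_0 = 2: 2/1
a_1 = 2: 5/2
a_2 = 42: 212/85

212/85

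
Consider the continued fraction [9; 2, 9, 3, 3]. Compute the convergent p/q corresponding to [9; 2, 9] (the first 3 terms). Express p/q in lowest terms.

180/19

Collapse the nested fraction from the inside out:
Start with 9.
2 + 1/(9/1) = 2 + 1/9 = 19/9
9 + 1/(19/9) = 9 + 9/19 = 180/19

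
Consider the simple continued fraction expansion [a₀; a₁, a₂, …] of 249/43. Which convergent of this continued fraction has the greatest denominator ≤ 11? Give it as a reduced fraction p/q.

29/5

List convergents until the denominator exceeds the bound:
a_0 = 5: 5/1  (≤ bound)
a_1 = 1: 6/1  (≤ bound)
a_2 = 3: 23/4  (≤ bound)
a_3 = 1: 29/5  (≤ bound)
a_4 = 3: 110/19  (> 11, stop)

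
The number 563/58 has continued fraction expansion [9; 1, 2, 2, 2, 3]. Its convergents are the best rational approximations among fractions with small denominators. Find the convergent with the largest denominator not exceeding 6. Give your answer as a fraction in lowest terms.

29/3

a_0 = 9: 9/1  (≤ bound)
a_1 = 1: 10/1  (≤ bound)
a_2 = 2: 29/3  (≤ bound)
a_3 = 2: 68/7  (> 6, stop)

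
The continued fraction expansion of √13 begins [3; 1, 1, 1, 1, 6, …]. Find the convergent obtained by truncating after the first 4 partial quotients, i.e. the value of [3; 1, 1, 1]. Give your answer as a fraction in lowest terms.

11/3

Start with 1.
1 + 1/(1/1) = 1 + 1/1 = 2/1
1 + 1/(2/1) = 1 + 1/2 = 3/2
3 + 1/(3/2) = 3 + 2/3 = 11/3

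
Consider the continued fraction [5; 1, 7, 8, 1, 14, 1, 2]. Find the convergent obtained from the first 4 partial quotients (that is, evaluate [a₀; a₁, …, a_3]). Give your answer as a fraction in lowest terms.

382/65

a_0 = 5: 5/1
a_1 = 1: 6/1
a_2 = 7: 47/8
a_3 = 8: 382/65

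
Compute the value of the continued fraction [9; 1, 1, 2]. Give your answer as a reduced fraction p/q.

48/5

Work from the innermost term outward:
Start with 2.
1 + 1/(2/1) = 1 + 1/2 = 3/2
1 + 1/(3/2) = 1 + 2/3 = 5/3
9 + 1/(5/3) = 9 + 3/5 = 48/5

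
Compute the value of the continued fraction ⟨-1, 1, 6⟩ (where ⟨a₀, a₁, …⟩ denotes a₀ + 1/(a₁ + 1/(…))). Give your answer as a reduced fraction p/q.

-1/7

Start with 6.
1 + 1/(6/1) = 1 + 1/6 = 7/6
-1 + 1/(7/6) = -1 + 6/7 = -1/7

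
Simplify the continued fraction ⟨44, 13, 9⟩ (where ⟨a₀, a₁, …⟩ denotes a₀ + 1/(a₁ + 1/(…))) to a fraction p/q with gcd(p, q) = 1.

Compute successive convergents:
a_0 = 44: 44/1
a_1 = 13: 573/13
a_2 = 9: 5201/118

5201/118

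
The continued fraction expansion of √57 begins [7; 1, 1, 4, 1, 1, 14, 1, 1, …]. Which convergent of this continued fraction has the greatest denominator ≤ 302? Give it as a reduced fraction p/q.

2197/291

a_0 = 7: 7/1  (≤ bound)
a_1 = 1: 8/1  (≤ bound)
a_2 = 1: 15/2  (≤ bound)
a_3 = 4: 68/9  (≤ bound)
a_4 = 1: 83/11  (≤ bound)
a_5 = 1: 151/20  (≤ bound)
a_6 = 14: 2197/291  (≤ bound)
a_7 = 1: 2348/311  (> 302, stop)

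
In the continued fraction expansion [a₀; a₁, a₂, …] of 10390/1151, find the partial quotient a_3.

1

10390 ÷ 1151 → quotient 9, remainder 31
1151 ÷ 31 → quotient 37, remainder 4
31 ÷ 4 → quotient 7, remainder 3
4 ÷ 3 → quotient 1, remainder 1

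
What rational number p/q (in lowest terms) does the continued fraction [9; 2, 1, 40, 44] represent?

Work from the innermost term outward:
Start with 44.
40 + 1/(44/1) = 40 + 1/44 = 1761/44
1 + 1/(1761/44) = 1 + 44/1761 = 1805/1761
2 + 1/(1805/1761) = 2 + 1761/1805 = 5371/1805
9 + 1/(5371/1805) = 9 + 1805/5371 = 50144/5371

50144/5371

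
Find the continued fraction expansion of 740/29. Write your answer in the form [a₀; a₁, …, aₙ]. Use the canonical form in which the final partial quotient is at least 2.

[25; 1, 1, 14]

740 ÷ 29 → quotient 25, remainder 15
29 ÷ 15 → quotient 1, remainder 14
15 ÷ 14 → quotient 1, remainder 1
14 ÷ 1 → quotient 14, remainder 0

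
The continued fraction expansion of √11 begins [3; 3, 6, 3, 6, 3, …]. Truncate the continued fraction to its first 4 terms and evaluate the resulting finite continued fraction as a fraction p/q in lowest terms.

Start with 3.
6 + 1/(3/1) = 6 + 1/3 = 19/3
3 + 1/(19/3) = 3 + 3/19 = 60/19
3 + 1/(60/19) = 3 + 19/60 = 199/60

199/60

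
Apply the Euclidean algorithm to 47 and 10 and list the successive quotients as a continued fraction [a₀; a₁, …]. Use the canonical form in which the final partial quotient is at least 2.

⌊47/10⌋ = 4, remainder 7
⌊10/7⌋ = 1, remainder 3
⌊7/3⌋ = 2, remainder 1
⌊3/1⌋ = 3, remainder 0

[4; 1, 2, 3]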